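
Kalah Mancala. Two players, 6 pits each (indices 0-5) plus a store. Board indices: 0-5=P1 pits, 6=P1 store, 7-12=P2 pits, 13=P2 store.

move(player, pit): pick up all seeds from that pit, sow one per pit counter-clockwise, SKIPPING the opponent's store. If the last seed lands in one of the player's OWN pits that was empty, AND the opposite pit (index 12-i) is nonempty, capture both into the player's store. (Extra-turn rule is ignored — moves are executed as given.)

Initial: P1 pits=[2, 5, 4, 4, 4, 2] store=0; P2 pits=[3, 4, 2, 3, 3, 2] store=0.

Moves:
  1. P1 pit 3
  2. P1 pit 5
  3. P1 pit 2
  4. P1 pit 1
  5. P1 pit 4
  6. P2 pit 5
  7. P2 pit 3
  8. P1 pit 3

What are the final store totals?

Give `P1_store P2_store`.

Move 1: P1 pit3 -> P1=[2,5,4,0,5,3](1) P2=[4,4,2,3,3,2](0)
Move 2: P1 pit5 -> P1=[2,5,4,0,5,0](2) P2=[5,5,2,3,3,2](0)
Move 3: P1 pit2 -> P1=[2,5,0,1,6,1](3) P2=[5,5,2,3,3,2](0)
Move 4: P1 pit1 -> P1=[2,0,1,2,7,2](4) P2=[5,5,2,3,3,2](0)
Move 5: P1 pit4 -> P1=[2,0,1,2,0,3](5) P2=[6,6,3,4,4,2](0)
Move 6: P2 pit5 -> P1=[3,0,1,2,0,3](5) P2=[6,6,3,4,4,0](1)
Move 7: P2 pit3 -> P1=[4,0,1,2,0,3](5) P2=[6,6,3,0,5,1](2)
Move 8: P1 pit3 -> P1=[4,0,1,0,1,4](5) P2=[6,6,3,0,5,1](2)

Answer: 5 2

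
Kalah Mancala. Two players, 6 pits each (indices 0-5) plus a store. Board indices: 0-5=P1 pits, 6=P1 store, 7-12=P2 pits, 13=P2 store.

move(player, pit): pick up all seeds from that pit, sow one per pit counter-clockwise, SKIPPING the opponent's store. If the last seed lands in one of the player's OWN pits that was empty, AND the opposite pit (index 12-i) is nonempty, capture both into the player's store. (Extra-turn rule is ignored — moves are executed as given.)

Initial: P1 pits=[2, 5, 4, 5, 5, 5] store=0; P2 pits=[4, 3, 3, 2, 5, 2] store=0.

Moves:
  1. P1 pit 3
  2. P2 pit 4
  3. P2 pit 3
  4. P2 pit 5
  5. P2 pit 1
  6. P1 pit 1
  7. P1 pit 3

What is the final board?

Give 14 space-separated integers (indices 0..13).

Move 1: P1 pit3 -> P1=[2,5,4,0,6,6](1) P2=[5,4,3,2,5,2](0)
Move 2: P2 pit4 -> P1=[3,6,5,0,6,6](1) P2=[5,4,3,2,0,3](1)
Move 3: P2 pit3 -> P1=[3,6,5,0,6,6](1) P2=[5,4,3,0,1,4](1)
Move 4: P2 pit5 -> P1=[4,7,6,0,6,6](1) P2=[5,4,3,0,1,0](2)
Move 5: P2 pit1 -> P1=[0,7,6,0,6,6](1) P2=[5,0,4,1,2,0](7)
Move 6: P1 pit1 -> P1=[0,0,7,1,7,7](2) P2=[6,1,4,1,2,0](7)
Move 7: P1 pit3 -> P1=[0,0,7,0,8,7](2) P2=[6,1,4,1,2,0](7)

Answer: 0 0 7 0 8 7 2 6 1 4 1 2 0 7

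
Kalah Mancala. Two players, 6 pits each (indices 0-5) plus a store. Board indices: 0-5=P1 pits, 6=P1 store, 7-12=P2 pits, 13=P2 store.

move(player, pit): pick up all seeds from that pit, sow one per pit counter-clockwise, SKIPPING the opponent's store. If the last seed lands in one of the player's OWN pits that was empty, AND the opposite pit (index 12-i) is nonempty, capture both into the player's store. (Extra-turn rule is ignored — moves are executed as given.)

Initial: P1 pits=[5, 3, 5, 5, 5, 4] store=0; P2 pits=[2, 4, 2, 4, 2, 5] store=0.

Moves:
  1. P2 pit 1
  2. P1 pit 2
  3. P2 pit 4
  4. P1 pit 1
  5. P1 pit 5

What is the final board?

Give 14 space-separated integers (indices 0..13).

Answer: 6 0 1 7 7 0 2 4 1 4 6 0 7 1

Derivation:
Move 1: P2 pit1 -> P1=[5,3,5,5,5,4](0) P2=[2,0,3,5,3,6](0)
Move 2: P1 pit2 -> P1=[5,3,0,6,6,5](1) P2=[3,0,3,5,3,6](0)
Move 3: P2 pit4 -> P1=[6,3,0,6,6,5](1) P2=[3,0,3,5,0,7](1)
Move 4: P1 pit1 -> P1=[6,0,1,7,7,5](1) P2=[3,0,3,5,0,7](1)
Move 5: P1 pit5 -> P1=[6,0,1,7,7,0](2) P2=[4,1,4,6,0,7](1)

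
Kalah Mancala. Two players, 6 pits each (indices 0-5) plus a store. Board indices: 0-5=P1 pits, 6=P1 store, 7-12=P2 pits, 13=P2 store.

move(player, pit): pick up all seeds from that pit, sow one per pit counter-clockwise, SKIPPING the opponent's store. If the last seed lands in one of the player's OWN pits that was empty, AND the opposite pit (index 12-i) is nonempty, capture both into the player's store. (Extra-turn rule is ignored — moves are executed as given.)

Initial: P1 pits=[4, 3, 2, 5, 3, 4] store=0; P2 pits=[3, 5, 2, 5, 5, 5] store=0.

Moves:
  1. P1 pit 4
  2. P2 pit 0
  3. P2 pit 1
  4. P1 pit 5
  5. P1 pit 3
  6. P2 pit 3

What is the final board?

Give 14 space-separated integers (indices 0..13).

Answer: 6 4 3 1 2 1 3 2 2 5 0 8 7 2

Derivation:
Move 1: P1 pit4 -> P1=[4,3,2,5,0,5](1) P2=[4,5,2,5,5,5](0)
Move 2: P2 pit0 -> P1=[4,3,2,5,0,5](1) P2=[0,6,3,6,6,5](0)
Move 3: P2 pit1 -> P1=[5,3,2,5,0,5](1) P2=[0,0,4,7,7,6](1)
Move 4: P1 pit5 -> P1=[5,3,2,5,0,0](2) P2=[1,1,5,8,7,6](1)
Move 5: P1 pit3 -> P1=[5,3,2,0,1,1](3) P2=[2,2,5,8,7,6](1)
Move 6: P2 pit3 -> P1=[6,4,3,1,2,1](3) P2=[2,2,5,0,8,7](2)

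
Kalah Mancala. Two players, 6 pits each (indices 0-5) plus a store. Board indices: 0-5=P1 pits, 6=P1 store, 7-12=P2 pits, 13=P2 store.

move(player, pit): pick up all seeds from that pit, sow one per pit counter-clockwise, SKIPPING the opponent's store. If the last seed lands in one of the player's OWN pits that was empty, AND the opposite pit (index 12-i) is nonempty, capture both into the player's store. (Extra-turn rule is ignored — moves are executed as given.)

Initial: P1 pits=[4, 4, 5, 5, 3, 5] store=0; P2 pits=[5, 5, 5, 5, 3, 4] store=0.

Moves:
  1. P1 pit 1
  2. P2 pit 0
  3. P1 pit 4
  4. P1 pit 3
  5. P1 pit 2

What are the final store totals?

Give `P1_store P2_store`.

Answer: 3 0

Derivation:
Move 1: P1 pit1 -> P1=[4,0,6,6,4,6](0) P2=[5,5,5,5,3,4](0)
Move 2: P2 pit0 -> P1=[4,0,6,6,4,6](0) P2=[0,6,6,6,4,5](0)
Move 3: P1 pit4 -> P1=[4,0,6,6,0,7](1) P2=[1,7,6,6,4,5](0)
Move 4: P1 pit3 -> P1=[4,0,6,0,1,8](2) P2=[2,8,7,6,4,5](0)
Move 5: P1 pit2 -> P1=[4,0,0,1,2,9](3) P2=[3,9,7,6,4,5](0)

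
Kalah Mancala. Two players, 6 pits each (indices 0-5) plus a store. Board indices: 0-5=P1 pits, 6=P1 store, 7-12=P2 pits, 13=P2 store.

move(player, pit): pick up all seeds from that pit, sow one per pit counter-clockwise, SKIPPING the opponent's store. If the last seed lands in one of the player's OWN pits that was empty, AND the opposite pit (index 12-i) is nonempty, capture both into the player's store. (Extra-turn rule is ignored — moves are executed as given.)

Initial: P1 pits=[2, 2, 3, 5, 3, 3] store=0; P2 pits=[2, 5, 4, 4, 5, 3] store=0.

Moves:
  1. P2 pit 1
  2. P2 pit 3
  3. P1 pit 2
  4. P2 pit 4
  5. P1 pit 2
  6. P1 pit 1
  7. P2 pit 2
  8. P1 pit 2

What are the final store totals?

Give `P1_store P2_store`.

Answer: 0 4

Derivation:
Move 1: P2 pit1 -> P1=[2,2,3,5,3,3](0) P2=[2,0,5,5,6,4](1)
Move 2: P2 pit3 -> P1=[3,3,3,5,3,3](0) P2=[2,0,5,0,7,5](2)
Move 3: P1 pit2 -> P1=[3,3,0,6,4,4](0) P2=[2,0,5,0,7,5](2)
Move 4: P2 pit4 -> P1=[4,4,1,7,5,4](0) P2=[2,0,5,0,0,6](3)
Move 5: P1 pit2 -> P1=[4,4,0,8,5,4](0) P2=[2,0,5,0,0,6](3)
Move 6: P1 pit1 -> P1=[4,0,1,9,6,5](0) P2=[2,0,5,0,0,6](3)
Move 7: P2 pit2 -> P1=[5,0,1,9,6,5](0) P2=[2,0,0,1,1,7](4)
Move 8: P1 pit2 -> P1=[5,0,0,10,6,5](0) P2=[2,0,0,1,1,7](4)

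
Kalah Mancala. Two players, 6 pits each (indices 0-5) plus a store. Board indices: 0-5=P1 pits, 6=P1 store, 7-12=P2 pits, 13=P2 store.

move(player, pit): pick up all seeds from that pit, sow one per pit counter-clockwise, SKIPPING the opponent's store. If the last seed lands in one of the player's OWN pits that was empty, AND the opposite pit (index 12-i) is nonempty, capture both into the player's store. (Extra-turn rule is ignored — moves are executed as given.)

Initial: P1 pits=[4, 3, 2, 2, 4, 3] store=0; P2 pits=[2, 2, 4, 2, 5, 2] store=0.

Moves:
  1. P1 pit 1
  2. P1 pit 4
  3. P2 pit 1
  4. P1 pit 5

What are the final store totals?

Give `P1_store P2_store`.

Answer: 2 0

Derivation:
Move 1: P1 pit1 -> P1=[4,0,3,3,5,3](0) P2=[2,2,4,2,5,2](0)
Move 2: P1 pit4 -> P1=[4,0,3,3,0,4](1) P2=[3,3,5,2,5,2](0)
Move 3: P2 pit1 -> P1=[4,0,3,3,0,4](1) P2=[3,0,6,3,6,2](0)
Move 4: P1 pit5 -> P1=[4,0,3,3,0,0](2) P2=[4,1,7,3,6,2](0)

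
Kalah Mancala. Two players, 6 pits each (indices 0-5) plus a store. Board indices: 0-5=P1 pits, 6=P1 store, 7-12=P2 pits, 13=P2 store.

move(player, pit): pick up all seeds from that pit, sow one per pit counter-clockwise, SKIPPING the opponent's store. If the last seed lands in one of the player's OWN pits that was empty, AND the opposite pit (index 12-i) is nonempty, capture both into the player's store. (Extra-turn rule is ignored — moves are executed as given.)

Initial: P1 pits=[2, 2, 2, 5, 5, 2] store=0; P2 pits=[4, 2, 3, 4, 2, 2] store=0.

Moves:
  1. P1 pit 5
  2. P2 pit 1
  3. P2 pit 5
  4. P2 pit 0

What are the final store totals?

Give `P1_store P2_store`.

Move 1: P1 pit5 -> P1=[2,2,2,5,5,0](1) P2=[5,2,3,4,2,2](0)
Move 2: P2 pit1 -> P1=[2,2,2,5,5,0](1) P2=[5,0,4,5,2,2](0)
Move 3: P2 pit5 -> P1=[3,2,2,5,5,0](1) P2=[5,0,4,5,2,0](1)
Move 4: P2 pit0 -> P1=[0,2,2,5,5,0](1) P2=[0,1,5,6,3,0](5)

Answer: 1 5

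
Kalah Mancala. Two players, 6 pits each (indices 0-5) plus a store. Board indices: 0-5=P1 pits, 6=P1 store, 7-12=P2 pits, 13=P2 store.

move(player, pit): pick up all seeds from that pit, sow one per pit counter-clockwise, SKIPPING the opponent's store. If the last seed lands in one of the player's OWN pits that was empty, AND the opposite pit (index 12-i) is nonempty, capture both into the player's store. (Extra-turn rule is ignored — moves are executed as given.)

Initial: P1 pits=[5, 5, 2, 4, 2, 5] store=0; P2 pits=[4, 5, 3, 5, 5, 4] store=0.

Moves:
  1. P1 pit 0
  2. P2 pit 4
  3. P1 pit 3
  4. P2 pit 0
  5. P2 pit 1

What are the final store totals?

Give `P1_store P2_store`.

Move 1: P1 pit0 -> P1=[0,6,3,5,3,6](0) P2=[4,5,3,5,5,4](0)
Move 2: P2 pit4 -> P1=[1,7,4,5,3,6](0) P2=[4,5,3,5,0,5](1)
Move 3: P1 pit3 -> P1=[1,7,4,0,4,7](1) P2=[5,6,3,5,0,5](1)
Move 4: P2 pit0 -> P1=[1,7,4,0,4,7](1) P2=[0,7,4,6,1,6](1)
Move 5: P2 pit1 -> P1=[2,8,4,0,4,7](1) P2=[0,0,5,7,2,7](2)

Answer: 1 2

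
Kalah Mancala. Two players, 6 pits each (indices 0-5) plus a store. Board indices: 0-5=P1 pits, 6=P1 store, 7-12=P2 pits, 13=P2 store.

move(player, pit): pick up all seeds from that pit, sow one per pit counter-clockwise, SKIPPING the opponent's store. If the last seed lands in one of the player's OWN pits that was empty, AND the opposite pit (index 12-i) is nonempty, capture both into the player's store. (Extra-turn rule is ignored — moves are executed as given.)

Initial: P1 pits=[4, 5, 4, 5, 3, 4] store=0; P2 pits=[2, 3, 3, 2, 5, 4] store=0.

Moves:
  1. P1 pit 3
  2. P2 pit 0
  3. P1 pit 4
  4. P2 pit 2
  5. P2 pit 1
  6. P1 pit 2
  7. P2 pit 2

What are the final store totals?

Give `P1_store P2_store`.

Move 1: P1 pit3 -> P1=[4,5,4,0,4,5](1) P2=[3,4,3,2,5,4](0)
Move 2: P2 pit0 -> P1=[4,5,4,0,4,5](1) P2=[0,5,4,3,5,4](0)
Move 3: P1 pit4 -> P1=[4,5,4,0,0,6](2) P2=[1,6,4,3,5,4](0)
Move 4: P2 pit2 -> P1=[4,5,4,0,0,6](2) P2=[1,6,0,4,6,5](1)
Move 5: P2 pit1 -> P1=[5,5,4,0,0,6](2) P2=[1,0,1,5,7,6](2)
Move 6: P1 pit2 -> P1=[5,5,0,1,1,7](3) P2=[1,0,1,5,7,6](2)
Move 7: P2 pit2 -> P1=[5,5,0,1,1,7](3) P2=[1,0,0,6,7,6](2)

Answer: 3 2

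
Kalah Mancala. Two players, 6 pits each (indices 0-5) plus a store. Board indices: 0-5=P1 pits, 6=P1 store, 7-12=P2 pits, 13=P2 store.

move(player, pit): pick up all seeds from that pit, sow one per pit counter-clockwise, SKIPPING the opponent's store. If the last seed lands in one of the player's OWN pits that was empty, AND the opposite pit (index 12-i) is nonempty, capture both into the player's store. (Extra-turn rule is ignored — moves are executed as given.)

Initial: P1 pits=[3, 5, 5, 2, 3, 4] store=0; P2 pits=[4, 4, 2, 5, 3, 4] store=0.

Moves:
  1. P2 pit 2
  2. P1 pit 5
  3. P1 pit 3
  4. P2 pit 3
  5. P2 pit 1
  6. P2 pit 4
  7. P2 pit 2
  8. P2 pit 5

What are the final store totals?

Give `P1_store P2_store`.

Answer: 7 12

Derivation:
Move 1: P2 pit2 -> P1=[3,5,5,2,3,4](0) P2=[4,4,0,6,4,4](0)
Move 2: P1 pit5 -> P1=[3,5,5,2,3,0](1) P2=[5,5,1,6,4,4](0)
Move 3: P1 pit3 -> P1=[3,5,5,0,4,0](7) P2=[0,5,1,6,4,4](0)
Move 4: P2 pit3 -> P1=[4,6,6,0,4,0](7) P2=[0,5,1,0,5,5](1)
Move 5: P2 pit1 -> P1=[4,6,6,0,4,0](7) P2=[0,0,2,1,6,6](2)
Move 6: P2 pit4 -> P1=[5,7,7,1,4,0](7) P2=[0,0,2,1,0,7](3)
Move 7: P2 pit2 -> P1=[5,0,7,1,4,0](7) P2=[0,0,0,2,0,7](11)
Move 8: P2 pit5 -> P1=[6,1,8,2,5,1](7) P2=[0,0,0,2,0,0](12)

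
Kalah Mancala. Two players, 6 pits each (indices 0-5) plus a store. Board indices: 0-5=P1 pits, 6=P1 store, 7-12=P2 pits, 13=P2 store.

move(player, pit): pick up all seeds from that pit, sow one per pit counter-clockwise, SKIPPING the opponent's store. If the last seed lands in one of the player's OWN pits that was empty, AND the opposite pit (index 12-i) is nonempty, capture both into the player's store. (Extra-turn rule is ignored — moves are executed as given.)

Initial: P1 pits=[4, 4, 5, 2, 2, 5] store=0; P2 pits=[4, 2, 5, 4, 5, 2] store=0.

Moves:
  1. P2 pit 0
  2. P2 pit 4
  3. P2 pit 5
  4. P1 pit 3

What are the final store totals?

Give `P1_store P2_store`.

Answer: 1 2

Derivation:
Move 1: P2 pit0 -> P1=[4,4,5,2,2,5](0) P2=[0,3,6,5,6,2](0)
Move 2: P2 pit4 -> P1=[5,5,6,3,2,5](0) P2=[0,3,6,5,0,3](1)
Move 3: P2 pit5 -> P1=[6,6,6,3,2,5](0) P2=[0,3,6,5,0,0](2)
Move 4: P1 pit3 -> P1=[6,6,6,0,3,6](1) P2=[0,3,6,5,0,0](2)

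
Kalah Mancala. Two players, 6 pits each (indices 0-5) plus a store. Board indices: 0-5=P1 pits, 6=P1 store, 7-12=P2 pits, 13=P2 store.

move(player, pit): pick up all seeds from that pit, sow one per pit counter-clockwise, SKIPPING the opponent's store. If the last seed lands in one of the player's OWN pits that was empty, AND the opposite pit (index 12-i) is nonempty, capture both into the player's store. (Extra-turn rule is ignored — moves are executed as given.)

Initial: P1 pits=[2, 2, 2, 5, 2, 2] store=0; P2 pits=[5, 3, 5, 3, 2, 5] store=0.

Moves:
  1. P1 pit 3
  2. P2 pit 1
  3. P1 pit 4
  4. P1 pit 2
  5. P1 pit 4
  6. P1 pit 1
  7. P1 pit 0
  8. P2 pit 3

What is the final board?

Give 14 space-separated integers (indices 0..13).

Answer: 1 1 2 2 0 5 2 7 0 6 0 4 7 1

Derivation:
Move 1: P1 pit3 -> P1=[2,2,2,0,3,3](1) P2=[6,4,5,3,2,5](0)
Move 2: P2 pit1 -> P1=[2,2,2,0,3,3](1) P2=[6,0,6,4,3,6](0)
Move 3: P1 pit4 -> P1=[2,2,2,0,0,4](2) P2=[7,0,6,4,3,6](0)
Move 4: P1 pit2 -> P1=[2,2,0,1,1,4](2) P2=[7,0,6,4,3,6](0)
Move 5: P1 pit4 -> P1=[2,2,0,1,0,5](2) P2=[7,0,6,4,3,6](0)
Move 6: P1 pit1 -> P1=[2,0,1,2,0,5](2) P2=[7,0,6,4,3,6](0)
Move 7: P1 pit0 -> P1=[0,1,2,2,0,5](2) P2=[7,0,6,4,3,6](0)
Move 8: P2 pit3 -> P1=[1,1,2,2,0,5](2) P2=[7,0,6,0,4,7](1)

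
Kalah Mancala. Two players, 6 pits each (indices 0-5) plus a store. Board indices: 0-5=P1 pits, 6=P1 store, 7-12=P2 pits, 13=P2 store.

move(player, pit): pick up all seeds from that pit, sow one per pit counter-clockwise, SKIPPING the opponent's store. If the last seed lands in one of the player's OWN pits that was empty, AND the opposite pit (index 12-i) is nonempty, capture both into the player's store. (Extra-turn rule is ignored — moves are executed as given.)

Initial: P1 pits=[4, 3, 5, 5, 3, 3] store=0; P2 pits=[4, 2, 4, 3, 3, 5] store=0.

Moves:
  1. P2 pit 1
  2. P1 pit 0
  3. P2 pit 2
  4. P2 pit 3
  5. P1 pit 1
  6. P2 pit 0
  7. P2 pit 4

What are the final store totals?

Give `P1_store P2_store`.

Move 1: P2 pit1 -> P1=[4,3,5,5,3,3](0) P2=[4,0,5,4,3,5](0)
Move 2: P1 pit0 -> P1=[0,4,6,6,4,3](0) P2=[4,0,5,4,3,5](0)
Move 3: P2 pit2 -> P1=[1,4,6,6,4,3](0) P2=[4,0,0,5,4,6](1)
Move 4: P2 pit3 -> P1=[2,5,6,6,4,3](0) P2=[4,0,0,0,5,7](2)
Move 5: P1 pit1 -> P1=[2,0,7,7,5,4](1) P2=[4,0,0,0,5,7](2)
Move 6: P2 pit0 -> P1=[2,0,7,7,5,4](1) P2=[0,1,1,1,6,7](2)
Move 7: P2 pit4 -> P1=[3,1,8,8,5,4](1) P2=[0,1,1,1,0,8](3)

Answer: 1 3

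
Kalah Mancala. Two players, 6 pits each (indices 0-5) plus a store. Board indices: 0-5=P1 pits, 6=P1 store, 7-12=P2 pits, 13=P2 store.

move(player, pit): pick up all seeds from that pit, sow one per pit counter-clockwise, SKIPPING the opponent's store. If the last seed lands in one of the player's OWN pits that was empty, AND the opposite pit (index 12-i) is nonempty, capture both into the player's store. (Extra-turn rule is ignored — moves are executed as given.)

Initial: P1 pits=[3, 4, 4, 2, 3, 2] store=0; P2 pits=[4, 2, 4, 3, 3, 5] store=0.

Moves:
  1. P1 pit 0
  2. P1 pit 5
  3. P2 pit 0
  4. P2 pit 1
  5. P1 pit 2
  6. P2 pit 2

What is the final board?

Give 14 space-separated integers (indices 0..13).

Answer: 1 6 0 4 4 1 2 1 0 0 6 6 7 1

Derivation:
Move 1: P1 pit0 -> P1=[0,5,5,3,3,2](0) P2=[4,2,4,3,3,5](0)
Move 2: P1 pit5 -> P1=[0,5,5,3,3,0](1) P2=[5,2,4,3,3,5](0)
Move 3: P2 pit0 -> P1=[0,5,5,3,3,0](1) P2=[0,3,5,4,4,6](0)
Move 4: P2 pit1 -> P1=[0,5,5,3,3,0](1) P2=[0,0,6,5,5,6](0)
Move 5: P1 pit2 -> P1=[0,5,0,4,4,1](2) P2=[1,0,6,5,5,6](0)
Move 6: P2 pit2 -> P1=[1,6,0,4,4,1](2) P2=[1,0,0,6,6,7](1)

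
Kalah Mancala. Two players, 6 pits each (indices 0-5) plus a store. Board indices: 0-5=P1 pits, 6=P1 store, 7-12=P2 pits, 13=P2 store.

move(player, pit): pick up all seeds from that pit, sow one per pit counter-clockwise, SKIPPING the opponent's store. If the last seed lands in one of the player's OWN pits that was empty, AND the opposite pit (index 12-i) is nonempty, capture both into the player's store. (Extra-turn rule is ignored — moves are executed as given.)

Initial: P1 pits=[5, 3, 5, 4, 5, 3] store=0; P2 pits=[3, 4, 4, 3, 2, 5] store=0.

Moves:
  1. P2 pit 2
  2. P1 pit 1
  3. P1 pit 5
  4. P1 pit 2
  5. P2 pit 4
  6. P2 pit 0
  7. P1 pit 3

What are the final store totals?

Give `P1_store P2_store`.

Answer: 3 2

Derivation:
Move 1: P2 pit2 -> P1=[5,3,5,4,5,3](0) P2=[3,4,0,4,3,6](1)
Move 2: P1 pit1 -> P1=[5,0,6,5,6,3](0) P2=[3,4,0,4,3,6](1)
Move 3: P1 pit5 -> P1=[5,0,6,5,6,0](1) P2=[4,5,0,4,3,6](1)
Move 4: P1 pit2 -> P1=[5,0,0,6,7,1](2) P2=[5,6,0,4,3,6](1)
Move 5: P2 pit4 -> P1=[6,0,0,6,7,1](2) P2=[5,6,0,4,0,7](2)
Move 6: P2 pit0 -> P1=[6,0,0,6,7,1](2) P2=[0,7,1,5,1,8](2)
Move 7: P1 pit3 -> P1=[6,0,0,0,8,2](3) P2=[1,8,2,5,1,8](2)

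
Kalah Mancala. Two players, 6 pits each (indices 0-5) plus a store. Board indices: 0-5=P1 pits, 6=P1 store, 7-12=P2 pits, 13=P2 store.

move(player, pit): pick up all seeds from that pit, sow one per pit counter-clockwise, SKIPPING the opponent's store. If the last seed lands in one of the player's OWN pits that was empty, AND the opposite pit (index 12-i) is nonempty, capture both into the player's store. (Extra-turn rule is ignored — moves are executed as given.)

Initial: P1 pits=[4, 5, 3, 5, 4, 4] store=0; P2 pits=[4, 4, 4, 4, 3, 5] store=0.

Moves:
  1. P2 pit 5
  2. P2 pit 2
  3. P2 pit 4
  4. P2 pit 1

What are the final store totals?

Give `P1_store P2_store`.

Move 1: P2 pit5 -> P1=[5,6,4,6,4,4](0) P2=[4,4,4,4,3,0](1)
Move 2: P2 pit2 -> P1=[5,6,4,6,4,4](0) P2=[4,4,0,5,4,1](2)
Move 3: P2 pit4 -> P1=[6,7,4,6,4,4](0) P2=[4,4,0,5,0,2](3)
Move 4: P2 pit1 -> P1=[6,7,4,6,4,4](0) P2=[4,0,1,6,1,3](3)

Answer: 0 3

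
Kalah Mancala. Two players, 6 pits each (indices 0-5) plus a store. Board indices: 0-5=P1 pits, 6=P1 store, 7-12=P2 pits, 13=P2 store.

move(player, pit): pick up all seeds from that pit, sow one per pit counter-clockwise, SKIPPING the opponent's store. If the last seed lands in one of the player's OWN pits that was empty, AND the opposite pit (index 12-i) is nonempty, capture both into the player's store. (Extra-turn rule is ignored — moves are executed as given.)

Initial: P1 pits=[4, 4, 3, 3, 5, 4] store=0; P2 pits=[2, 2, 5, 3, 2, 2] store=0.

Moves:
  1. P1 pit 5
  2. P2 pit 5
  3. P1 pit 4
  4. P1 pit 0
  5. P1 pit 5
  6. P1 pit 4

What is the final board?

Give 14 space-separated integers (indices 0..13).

Move 1: P1 pit5 -> P1=[4,4,3,3,5,0](1) P2=[3,3,6,3,2,2](0)
Move 2: P2 pit5 -> P1=[5,4,3,3,5,0](1) P2=[3,3,6,3,2,0](1)
Move 3: P1 pit4 -> P1=[5,4,3,3,0,1](2) P2=[4,4,7,3,2,0](1)
Move 4: P1 pit0 -> P1=[0,5,4,4,1,2](2) P2=[4,4,7,3,2,0](1)
Move 5: P1 pit5 -> P1=[0,5,4,4,1,0](3) P2=[5,4,7,3,2,0](1)
Move 6: P1 pit4 -> P1=[0,5,4,4,0,0](9) P2=[0,4,7,3,2,0](1)

Answer: 0 5 4 4 0 0 9 0 4 7 3 2 0 1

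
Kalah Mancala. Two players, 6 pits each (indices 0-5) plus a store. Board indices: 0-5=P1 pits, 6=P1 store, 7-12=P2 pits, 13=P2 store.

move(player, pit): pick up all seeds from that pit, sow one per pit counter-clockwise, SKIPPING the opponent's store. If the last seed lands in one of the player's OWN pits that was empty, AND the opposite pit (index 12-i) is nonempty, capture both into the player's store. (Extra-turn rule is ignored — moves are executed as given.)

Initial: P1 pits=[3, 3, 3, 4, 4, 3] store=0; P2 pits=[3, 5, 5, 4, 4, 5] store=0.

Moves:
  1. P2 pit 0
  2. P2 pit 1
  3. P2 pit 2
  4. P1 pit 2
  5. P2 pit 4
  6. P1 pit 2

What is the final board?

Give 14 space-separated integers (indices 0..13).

Move 1: P2 pit0 -> P1=[3,3,3,4,4,3](0) P2=[0,6,6,5,4,5](0)
Move 2: P2 pit1 -> P1=[4,3,3,4,4,3](0) P2=[0,0,7,6,5,6](1)
Move 3: P2 pit2 -> P1=[5,4,4,4,4,3](0) P2=[0,0,0,7,6,7](2)
Move 4: P1 pit2 -> P1=[5,4,0,5,5,4](1) P2=[0,0,0,7,6,7](2)
Move 5: P2 pit4 -> P1=[6,5,1,6,5,4](1) P2=[0,0,0,7,0,8](3)
Move 6: P1 pit2 -> P1=[6,5,0,7,5,4](1) P2=[0,0,0,7,0,8](3)

Answer: 6 5 0 7 5 4 1 0 0 0 7 0 8 3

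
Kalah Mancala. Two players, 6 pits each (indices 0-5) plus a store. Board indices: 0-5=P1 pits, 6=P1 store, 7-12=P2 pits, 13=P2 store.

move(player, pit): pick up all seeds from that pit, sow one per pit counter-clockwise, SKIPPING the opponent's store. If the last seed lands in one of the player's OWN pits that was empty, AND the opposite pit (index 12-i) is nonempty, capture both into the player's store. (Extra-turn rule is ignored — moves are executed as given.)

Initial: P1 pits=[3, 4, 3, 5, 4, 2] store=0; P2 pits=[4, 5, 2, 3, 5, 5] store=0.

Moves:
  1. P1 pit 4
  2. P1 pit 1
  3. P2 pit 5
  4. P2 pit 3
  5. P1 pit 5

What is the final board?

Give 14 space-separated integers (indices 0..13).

Move 1: P1 pit4 -> P1=[3,4,3,5,0,3](1) P2=[5,6,2,3,5,5](0)
Move 2: P1 pit1 -> P1=[3,0,4,6,1,4](1) P2=[5,6,2,3,5,5](0)
Move 3: P2 pit5 -> P1=[4,1,5,7,1,4](1) P2=[5,6,2,3,5,0](1)
Move 4: P2 pit3 -> P1=[4,1,5,7,1,4](1) P2=[5,6,2,0,6,1](2)
Move 5: P1 pit5 -> P1=[4,1,5,7,1,0](2) P2=[6,7,3,0,6,1](2)

Answer: 4 1 5 7 1 0 2 6 7 3 0 6 1 2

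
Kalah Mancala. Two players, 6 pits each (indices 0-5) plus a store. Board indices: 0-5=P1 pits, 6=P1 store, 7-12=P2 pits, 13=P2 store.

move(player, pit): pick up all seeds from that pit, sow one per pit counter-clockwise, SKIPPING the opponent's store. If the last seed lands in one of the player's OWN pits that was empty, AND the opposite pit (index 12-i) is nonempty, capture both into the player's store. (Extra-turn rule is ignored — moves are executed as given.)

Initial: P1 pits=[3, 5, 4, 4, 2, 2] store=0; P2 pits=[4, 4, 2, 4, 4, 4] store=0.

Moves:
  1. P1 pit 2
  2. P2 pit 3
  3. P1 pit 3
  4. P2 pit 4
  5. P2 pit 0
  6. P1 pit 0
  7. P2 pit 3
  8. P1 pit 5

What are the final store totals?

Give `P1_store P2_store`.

Answer: 3 2

Derivation:
Move 1: P1 pit2 -> P1=[3,5,0,5,3,3](1) P2=[4,4,2,4,4,4](0)
Move 2: P2 pit3 -> P1=[4,5,0,5,3,3](1) P2=[4,4,2,0,5,5](1)
Move 3: P1 pit3 -> P1=[4,5,0,0,4,4](2) P2=[5,5,2,0,5,5](1)
Move 4: P2 pit4 -> P1=[5,6,1,0,4,4](2) P2=[5,5,2,0,0,6](2)
Move 5: P2 pit0 -> P1=[5,6,1,0,4,4](2) P2=[0,6,3,1,1,7](2)
Move 6: P1 pit0 -> P1=[0,7,2,1,5,5](2) P2=[0,6,3,1,1,7](2)
Move 7: P2 pit3 -> P1=[0,7,2,1,5,5](2) P2=[0,6,3,0,2,7](2)
Move 8: P1 pit5 -> P1=[0,7,2,1,5,0](3) P2=[1,7,4,1,2,7](2)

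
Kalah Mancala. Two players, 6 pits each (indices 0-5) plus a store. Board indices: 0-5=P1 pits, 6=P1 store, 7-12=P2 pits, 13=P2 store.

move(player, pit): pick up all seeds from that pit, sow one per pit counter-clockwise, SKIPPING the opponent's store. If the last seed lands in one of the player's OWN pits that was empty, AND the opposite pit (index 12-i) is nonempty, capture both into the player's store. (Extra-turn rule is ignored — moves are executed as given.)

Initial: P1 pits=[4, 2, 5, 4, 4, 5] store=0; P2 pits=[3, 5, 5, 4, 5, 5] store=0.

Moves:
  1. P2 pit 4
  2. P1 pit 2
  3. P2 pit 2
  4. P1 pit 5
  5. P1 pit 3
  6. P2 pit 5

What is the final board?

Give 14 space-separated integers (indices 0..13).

Move 1: P2 pit4 -> P1=[5,3,6,4,4,5](0) P2=[3,5,5,4,0,6](1)
Move 2: P1 pit2 -> P1=[5,3,0,5,5,6](1) P2=[4,6,5,4,0,6](1)
Move 3: P2 pit2 -> P1=[6,3,0,5,5,6](1) P2=[4,6,0,5,1,7](2)
Move 4: P1 pit5 -> P1=[6,3,0,5,5,0](2) P2=[5,7,1,6,2,7](2)
Move 5: P1 pit3 -> P1=[6,3,0,0,6,1](3) P2=[6,8,1,6,2,7](2)
Move 6: P2 pit5 -> P1=[7,4,1,1,7,2](3) P2=[6,8,1,6,2,0](3)

Answer: 7 4 1 1 7 2 3 6 8 1 6 2 0 3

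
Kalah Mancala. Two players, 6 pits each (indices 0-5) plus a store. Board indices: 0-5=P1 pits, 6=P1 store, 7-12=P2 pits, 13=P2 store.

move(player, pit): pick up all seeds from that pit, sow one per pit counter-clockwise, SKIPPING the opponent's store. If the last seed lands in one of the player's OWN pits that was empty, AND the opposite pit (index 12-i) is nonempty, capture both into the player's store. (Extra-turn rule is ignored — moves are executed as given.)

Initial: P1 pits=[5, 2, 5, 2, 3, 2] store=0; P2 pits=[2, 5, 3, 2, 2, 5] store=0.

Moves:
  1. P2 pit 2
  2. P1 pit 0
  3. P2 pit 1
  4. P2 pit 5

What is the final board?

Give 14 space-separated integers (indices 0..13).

Answer: 1 4 7 4 5 4 0 2 0 1 4 4 0 2

Derivation:
Move 1: P2 pit2 -> P1=[5,2,5,2,3,2](0) P2=[2,5,0,3,3,6](0)
Move 2: P1 pit0 -> P1=[0,3,6,3,4,3](0) P2=[2,5,0,3,3,6](0)
Move 3: P2 pit1 -> P1=[0,3,6,3,4,3](0) P2=[2,0,1,4,4,7](1)
Move 4: P2 pit5 -> P1=[1,4,7,4,5,4](0) P2=[2,0,1,4,4,0](2)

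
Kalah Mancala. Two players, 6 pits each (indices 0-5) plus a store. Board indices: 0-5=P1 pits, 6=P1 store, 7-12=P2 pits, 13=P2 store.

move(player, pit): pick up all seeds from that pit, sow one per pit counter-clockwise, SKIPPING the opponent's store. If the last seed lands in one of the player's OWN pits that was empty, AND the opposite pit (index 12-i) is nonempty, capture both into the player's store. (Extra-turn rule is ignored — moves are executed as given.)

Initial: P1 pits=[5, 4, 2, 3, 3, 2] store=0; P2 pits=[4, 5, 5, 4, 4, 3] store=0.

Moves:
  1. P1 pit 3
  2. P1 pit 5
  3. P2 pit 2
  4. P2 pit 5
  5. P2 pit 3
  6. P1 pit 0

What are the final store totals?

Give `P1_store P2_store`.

Answer: 3 3

Derivation:
Move 1: P1 pit3 -> P1=[5,4,2,0,4,3](1) P2=[4,5,5,4,4,3](0)
Move 2: P1 pit5 -> P1=[5,4,2,0,4,0](2) P2=[5,6,5,4,4,3](0)
Move 3: P2 pit2 -> P1=[6,4,2,0,4,0](2) P2=[5,6,0,5,5,4](1)
Move 4: P2 pit5 -> P1=[7,5,3,0,4,0](2) P2=[5,6,0,5,5,0](2)
Move 5: P2 pit3 -> P1=[8,6,3,0,4,0](2) P2=[5,6,0,0,6,1](3)
Move 6: P1 pit0 -> P1=[0,7,4,1,5,1](3) P2=[6,7,0,0,6,1](3)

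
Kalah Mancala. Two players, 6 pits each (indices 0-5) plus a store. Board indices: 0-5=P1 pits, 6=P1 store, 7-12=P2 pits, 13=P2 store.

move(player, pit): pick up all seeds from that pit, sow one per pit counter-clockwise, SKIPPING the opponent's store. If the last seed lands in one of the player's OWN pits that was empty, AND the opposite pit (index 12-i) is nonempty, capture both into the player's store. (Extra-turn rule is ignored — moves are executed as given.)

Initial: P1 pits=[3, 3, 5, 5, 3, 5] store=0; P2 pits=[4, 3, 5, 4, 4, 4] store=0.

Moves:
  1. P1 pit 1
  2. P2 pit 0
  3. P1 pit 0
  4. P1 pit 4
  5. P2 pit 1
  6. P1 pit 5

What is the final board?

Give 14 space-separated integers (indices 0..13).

Move 1: P1 pit1 -> P1=[3,0,6,6,4,5](0) P2=[4,3,5,4,4,4](0)
Move 2: P2 pit0 -> P1=[3,0,6,6,4,5](0) P2=[0,4,6,5,5,4](0)
Move 3: P1 pit0 -> P1=[0,1,7,7,4,5](0) P2=[0,4,6,5,5,4](0)
Move 4: P1 pit4 -> P1=[0,1,7,7,0,6](1) P2=[1,5,6,5,5,4](0)
Move 5: P2 pit1 -> P1=[0,1,7,7,0,6](1) P2=[1,0,7,6,6,5](1)
Move 6: P1 pit5 -> P1=[0,1,7,7,0,0](2) P2=[2,1,8,7,7,5](1)

Answer: 0 1 7 7 0 0 2 2 1 8 7 7 5 1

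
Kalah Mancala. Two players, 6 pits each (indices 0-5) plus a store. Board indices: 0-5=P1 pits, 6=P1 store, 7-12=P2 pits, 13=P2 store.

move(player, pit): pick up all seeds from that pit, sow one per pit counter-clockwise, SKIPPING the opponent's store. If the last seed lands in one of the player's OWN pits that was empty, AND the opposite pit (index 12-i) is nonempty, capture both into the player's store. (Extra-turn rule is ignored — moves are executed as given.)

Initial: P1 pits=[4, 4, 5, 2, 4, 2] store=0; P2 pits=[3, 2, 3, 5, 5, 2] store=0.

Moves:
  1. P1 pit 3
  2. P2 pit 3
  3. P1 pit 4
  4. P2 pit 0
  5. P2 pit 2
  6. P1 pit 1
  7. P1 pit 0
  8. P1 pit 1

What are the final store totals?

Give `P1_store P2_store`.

Answer: 3 2

Derivation:
Move 1: P1 pit3 -> P1=[4,4,5,0,5,3](0) P2=[3,2,3,5,5,2](0)
Move 2: P2 pit3 -> P1=[5,5,5,0,5,3](0) P2=[3,2,3,0,6,3](1)
Move 3: P1 pit4 -> P1=[5,5,5,0,0,4](1) P2=[4,3,4,0,6,3](1)
Move 4: P2 pit0 -> P1=[5,5,5,0,0,4](1) P2=[0,4,5,1,7,3](1)
Move 5: P2 pit2 -> P1=[6,5,5,0,0,4](1) P2=[0,4,0,2,8,4](2)
Move 6: P1 pit1 -> P1=[6,0,6,1,1,5](2) P2=[0,4,0,2,8,4](2)
Move 7: P1 pit0 -> P1=[0,1,7,2,2,6](3) P2=[0,4,0,2,8,4](2)
Move 8: P1 pit1 -> P1=[0,0,8,2,2,6](3) P2=[0,4,0,2,8,4](2)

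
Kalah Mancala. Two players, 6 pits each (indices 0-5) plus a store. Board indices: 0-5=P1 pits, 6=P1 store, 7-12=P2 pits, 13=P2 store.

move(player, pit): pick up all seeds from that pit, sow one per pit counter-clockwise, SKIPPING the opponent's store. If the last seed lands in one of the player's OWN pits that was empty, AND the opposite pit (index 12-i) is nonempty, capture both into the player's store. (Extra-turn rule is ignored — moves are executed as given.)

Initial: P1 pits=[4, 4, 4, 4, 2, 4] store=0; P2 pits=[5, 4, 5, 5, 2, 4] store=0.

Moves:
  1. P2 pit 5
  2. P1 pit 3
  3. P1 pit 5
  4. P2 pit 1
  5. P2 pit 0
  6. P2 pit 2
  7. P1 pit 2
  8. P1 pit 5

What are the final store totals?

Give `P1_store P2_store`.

Move 1: P2 pit5 -> P1=[5,5,5,4,2,4](0) P2=[5,4,5,5,2,0](1)
Move 2: P1 pit3 -> P1=[5,5,5,0,3,5](1) P2=[6,4,5,5,2,0](1)
Move 3: P1 pit5 -> P1=[5,5,5,0,3,0](2) P2=[7,5,6,6,2,0](1)
Move 4: P2 pit1 -> P1=[5,5,5,0,3,0](2) P2=[7,0,7,7,3,1](2)
Move 5: P2 pit0 -> P1=[6,5,5,0,3,0](2) P2=[0,1,8,8,4,2](3)
Move 6: P2 pit2 -> P1=[7,6,6,1,3,0](2) P2=[0,1,0,9,5,3](4)
Move 7: P1 pit2 -> P1=[7,6,0,2,4,1](3) P2=[1,2,0,9,5,3](4)
Move 8: P1 pit5 -> P1=[7,6,0,2,4,0](4) P2=[1,2,0,9,5,3](4)

Answer: 4 4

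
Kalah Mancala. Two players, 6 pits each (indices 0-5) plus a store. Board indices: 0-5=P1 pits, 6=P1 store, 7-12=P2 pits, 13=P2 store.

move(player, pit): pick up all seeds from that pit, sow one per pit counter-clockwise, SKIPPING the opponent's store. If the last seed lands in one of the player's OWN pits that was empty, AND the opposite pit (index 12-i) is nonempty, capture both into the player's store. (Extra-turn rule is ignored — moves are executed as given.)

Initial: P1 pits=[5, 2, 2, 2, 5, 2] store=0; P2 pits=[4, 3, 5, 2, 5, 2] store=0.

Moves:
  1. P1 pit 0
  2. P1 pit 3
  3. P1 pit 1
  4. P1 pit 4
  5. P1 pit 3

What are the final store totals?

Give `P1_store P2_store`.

Answer: 7 0

Derivation:
Move 1: P1 pit0 -> P1=[0,3,3,3,6,3](0) P2=[4,3,5,2,5,2](0)
Move 2: P1 pit3 -> P1=[0,3,3,0,7,4](1) P2=[4,3,5,2,5,2](0)
Move 3: P1 pit1 -> P1=[0,0,4,1,8,4](1) P2=[4,3,5,2,5,2](0)
Move 4: P1 pit4 -> P1=[0,0,4,1,0,5](2) P2=[5,4,6,3,6,3](0)
Move 5: P1 pit3 -> P1=[0,0,4,0,0,5](7) P2=[5,0,6,3,6,3](0)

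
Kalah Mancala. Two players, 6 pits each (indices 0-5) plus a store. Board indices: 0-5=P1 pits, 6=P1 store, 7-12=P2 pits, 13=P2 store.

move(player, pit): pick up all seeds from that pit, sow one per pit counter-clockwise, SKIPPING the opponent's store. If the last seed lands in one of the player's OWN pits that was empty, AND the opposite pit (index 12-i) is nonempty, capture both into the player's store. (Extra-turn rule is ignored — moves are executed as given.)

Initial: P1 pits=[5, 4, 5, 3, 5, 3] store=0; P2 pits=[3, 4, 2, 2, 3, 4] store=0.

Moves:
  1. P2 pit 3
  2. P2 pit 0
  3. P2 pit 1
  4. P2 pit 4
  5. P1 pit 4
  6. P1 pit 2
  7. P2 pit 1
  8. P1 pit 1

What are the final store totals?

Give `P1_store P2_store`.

Answer: 2 8

Derivation:
Move 1: P2 pit3 -> P1=[5,4,5,3,5,3](0) P2=[3,4,2,0,4,5](0)
Move 2: P2 pit0 -> P1=[5,4,0,3,5,3](0) P2=[0,5,3,0,4,5](6)
Move 3: P2 pit1 -> P1=[5,4,0,3,5,3](0) P2=[0,0,4,1,5,6](7)
Move 4: P2 pit4 -> P1=[6,5,1,3,5,3](0) P2=[0,0,4,1,0,7](8)
Move 5: P1 pit4 -> P1=[6,5,1,3,0,4](1) P2=[1,1,5,1,0,7](8)
Move 6: P1 pit2 -> P1=[6,5,0,4,0,4](1) P2=[1,1,5,1,0,7](8)
Move 7: P2 pit1 -> P1=[6,5,0,4,0,4](1) P2=[1,0,6,1,0,7](8)
Move 8: P1 pit1 -> P1=[6,0,1,5,1,5](2) P2=[1,0,6,1,0,7](8)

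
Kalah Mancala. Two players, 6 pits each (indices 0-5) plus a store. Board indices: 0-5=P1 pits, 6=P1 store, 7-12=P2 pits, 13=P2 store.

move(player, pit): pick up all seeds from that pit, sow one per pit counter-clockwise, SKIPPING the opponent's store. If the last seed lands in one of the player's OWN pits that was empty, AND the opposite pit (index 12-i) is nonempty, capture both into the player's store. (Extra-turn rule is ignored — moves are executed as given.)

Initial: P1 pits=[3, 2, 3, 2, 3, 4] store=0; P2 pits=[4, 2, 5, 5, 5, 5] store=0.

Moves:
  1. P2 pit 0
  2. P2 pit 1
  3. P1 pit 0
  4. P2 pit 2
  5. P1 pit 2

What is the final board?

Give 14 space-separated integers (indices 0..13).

Answer: 1 4 0 4 4 5 1 1 0 0 8 8 6 1

Derivation:
Move 1: P2 pit0 -> P1=[3,2,3,2,3,4](0) P2=[0,3,6,6,6,5](0)
Move 2: P2 pit1 -> P1=[3,2,3,2,3,4](0) P2=[0,0,7,7,7,5](0)
Move 3: P1 pit0 -> P1=[0,3,4,3,3,4](0) P2=[0,0,7,7,7,5](0)
Move 4: P2 pit2 -> P1=[1,4,5,3,3,4](0) P2=[0,0,0,8,8,6](1)
Move 5: P1 pit2 -> P1=[1,4,0,4,4,5](1) P2=[1,0,0,8,8,6](1)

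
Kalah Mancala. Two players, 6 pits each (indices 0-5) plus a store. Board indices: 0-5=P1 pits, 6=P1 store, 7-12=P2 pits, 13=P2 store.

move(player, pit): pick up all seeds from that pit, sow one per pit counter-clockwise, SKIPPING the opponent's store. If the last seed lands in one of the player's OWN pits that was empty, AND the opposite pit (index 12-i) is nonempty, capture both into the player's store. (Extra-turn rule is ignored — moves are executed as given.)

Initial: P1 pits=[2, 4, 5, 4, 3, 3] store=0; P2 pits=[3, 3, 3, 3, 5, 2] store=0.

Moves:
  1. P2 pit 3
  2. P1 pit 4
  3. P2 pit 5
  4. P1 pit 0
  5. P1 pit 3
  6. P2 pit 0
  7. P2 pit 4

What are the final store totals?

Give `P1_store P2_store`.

Move 1: P2 pit3 -> P1=[2,4,5,4,3,3](0) P2=[3,3,3,0,6,3](1)
Move 2: P1 pit4 -> P1=[2,4,5,4,0,4](1) P2=[4,3,3,0,6,3](1)
Move 3: P2 pit5 -> P1=[3,5,5,4,0,4](1) P2=[4,3,3,0,6,0](2)
Move 4: P1 pit0 -> P1=[0,6,6,5,0,4](1) P2=[4,3,3,0,6,0](2)
Move 5: P1 pit3 -> P1=[0,6,6,0,1,5](2) P2=[5,4,3,0,6,0](2)
Move 6: P2 pit0 -> P1=[0,6,6,0,1,5](2) P2=[0,5,4,1,7,1](2)
Move 7: P2 pit4 -> P1=[1,7,7,1,2,5](2) P2=[0,5,4,1,0,2](3)

Answer: 2 3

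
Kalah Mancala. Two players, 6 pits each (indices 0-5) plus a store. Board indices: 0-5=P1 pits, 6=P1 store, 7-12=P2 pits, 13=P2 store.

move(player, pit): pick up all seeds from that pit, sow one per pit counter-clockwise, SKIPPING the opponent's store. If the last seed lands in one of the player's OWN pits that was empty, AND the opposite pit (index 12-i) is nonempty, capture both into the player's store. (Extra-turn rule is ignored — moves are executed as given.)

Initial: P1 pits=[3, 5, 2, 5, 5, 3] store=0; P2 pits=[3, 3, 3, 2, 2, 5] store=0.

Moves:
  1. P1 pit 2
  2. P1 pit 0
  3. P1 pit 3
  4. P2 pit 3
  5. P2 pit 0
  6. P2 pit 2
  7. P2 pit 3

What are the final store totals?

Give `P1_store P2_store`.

Answer: 1 2

Derivation:
Move 1: P1 pit2 -> P1=[3,5,0,6,6,3](0) P2=[3,3,3,2,2,5](0)
Move 2: P1 pit0 -> P1=[0,6,1,7,6,3](0) P2=[3,3,3,2,2,5](0)
Move 3: P1 pit3 -> P1=[0,6,1,0,7,4](1) P2=[4,4,4,3,2,5](0)
Move 4: P2 pit3 -> P1=[0,6,1,0,7,4](1) P2=[4,4,4,0,3,6](1)
Move 5: P2 pit0 -> P1=[0,6,1,0,7,4](1) P2=[0,5,5,1,4,6](1)
Move 6: P2 pit2 -> P1=[1,6,1,0,7,4](1) P2=[0,5,0,2,5,7](2)
Move 7: P2 pit3 -> P1=[1,6,1,0,7,4](1) P2=[0,5,0,0,6,8](2)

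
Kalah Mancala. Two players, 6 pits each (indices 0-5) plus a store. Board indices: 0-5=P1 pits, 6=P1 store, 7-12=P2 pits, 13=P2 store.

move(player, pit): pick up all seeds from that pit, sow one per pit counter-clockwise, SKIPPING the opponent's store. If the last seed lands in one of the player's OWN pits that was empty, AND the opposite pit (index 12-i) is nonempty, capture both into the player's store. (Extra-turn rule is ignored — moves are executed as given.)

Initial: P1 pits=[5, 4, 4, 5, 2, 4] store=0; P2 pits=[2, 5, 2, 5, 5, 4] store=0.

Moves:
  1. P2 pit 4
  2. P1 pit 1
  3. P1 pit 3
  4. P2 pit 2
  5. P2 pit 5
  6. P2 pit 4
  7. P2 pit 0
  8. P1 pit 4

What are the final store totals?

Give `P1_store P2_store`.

Move 1: P2 pit4 -> P1=[6,5,5,5,2,4](0) P2=[2,5,2,5,0,5](1)
Move 2: P1 pit1 -> P1=[6,0,6,6,3,5](1) P2=[2,5,2,5,0,5](1)
Move 3: P1 pit3 -> P1=[6,0,6,0,4,6](2) P2=[3,6,3,5,0,5](1)
Move 4: P2 pit2 -> P1=[6,0,6,0,4,6](2) P2=[3,6,0,6,1,6](1)
Move 5: P2 pit5 -> P1=[7,1,7,1,5,6](2) P2=[3,6,0,6,1,0](2)
Move 6: P2 pit4 -> P1=[0,1,7,1,5,6](2) P2=[3,6,0,6,0,0](10)
Move 7: P2 pit0 -> P1=[0,1,7,1,5,6](2) P2=[0,7,1,7,0,0](10)
Move 8: P1 pit4 -> P1=[0,1,7,1,0,7](3) P2=[1,8,2,7,0,0](10)

Answer: 3 10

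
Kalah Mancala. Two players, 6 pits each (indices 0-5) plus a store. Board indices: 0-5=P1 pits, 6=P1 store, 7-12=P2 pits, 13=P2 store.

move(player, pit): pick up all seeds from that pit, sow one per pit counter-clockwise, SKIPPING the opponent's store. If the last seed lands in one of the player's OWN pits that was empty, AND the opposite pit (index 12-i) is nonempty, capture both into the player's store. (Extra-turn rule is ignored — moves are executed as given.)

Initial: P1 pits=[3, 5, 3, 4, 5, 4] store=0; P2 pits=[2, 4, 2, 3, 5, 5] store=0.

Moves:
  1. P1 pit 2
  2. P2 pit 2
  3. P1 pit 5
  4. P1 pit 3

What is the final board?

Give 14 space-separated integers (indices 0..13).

Move 1: P1 pit2 -> P1=[3,5,0,5,6,5](0) P2=[2,4,2,3,5,5](0)
Move 2: P2 pit2 -> P1=[3,5,0,5,6,5](0) P2=[2,4,0,4,6,5](0)
Move 3: P1 pit5 -> P1=[3,5,0,5,6,0](1) P2=[3,5,1,5,6,5](0)
Move 4: P1 pit3 -> P1=[3,5,0,0,7,1](2) P2=[4,6,1,5,6,5](0)

Answer: 3 5 0 0 7 1 2 4 6 1 5 6 5 0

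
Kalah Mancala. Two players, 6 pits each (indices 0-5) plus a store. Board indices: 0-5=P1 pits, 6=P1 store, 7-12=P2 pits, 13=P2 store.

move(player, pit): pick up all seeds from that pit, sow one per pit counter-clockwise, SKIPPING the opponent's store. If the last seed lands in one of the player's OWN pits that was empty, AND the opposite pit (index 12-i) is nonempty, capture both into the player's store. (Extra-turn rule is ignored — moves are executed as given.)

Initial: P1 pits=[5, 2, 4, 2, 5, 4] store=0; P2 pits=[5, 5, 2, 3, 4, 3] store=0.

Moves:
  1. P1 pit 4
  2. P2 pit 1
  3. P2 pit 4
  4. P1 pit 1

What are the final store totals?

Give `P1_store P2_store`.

Answer: 1 2

Derivation:
Move 1: P1 pit4 -> P1=[5,2,4,2,0,5](1) P2=[6,6,3,3,4,3](0)
Move 2: P2 pit1 -> P1=[6,2,4,2,0,5](1) P2=[6,0,4,4,5,4](1)
Move 3: P2 pit4 -> P1=[7,3,5,2,0,5](1) P2=[6,0,4,4,0,5](2)
Move 4: P1 pit1 -> P1=[7,0,6,3,1,5](1) P2=[6,0,4,4,0,5](2)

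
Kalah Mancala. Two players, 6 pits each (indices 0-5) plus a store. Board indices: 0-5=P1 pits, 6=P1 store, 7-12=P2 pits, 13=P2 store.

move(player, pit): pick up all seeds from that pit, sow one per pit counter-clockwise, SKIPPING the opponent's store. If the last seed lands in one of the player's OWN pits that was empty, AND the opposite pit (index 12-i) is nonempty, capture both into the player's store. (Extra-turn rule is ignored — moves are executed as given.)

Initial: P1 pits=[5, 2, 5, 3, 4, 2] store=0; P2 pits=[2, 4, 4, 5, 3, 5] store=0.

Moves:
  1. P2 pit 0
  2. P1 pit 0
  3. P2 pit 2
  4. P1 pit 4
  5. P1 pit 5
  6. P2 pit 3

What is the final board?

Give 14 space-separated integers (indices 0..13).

Answer: 2 4 7 4 0 0 2 2 7 2 0 5 7 2

Derivation:
Move 1: P2 pit0 -> P1=[5,2,5,3,4,2](0) P2=[0,5,5,5,3,5](0)
Move 2: P1 pit0 -> P1=[0,3,6,4,5,3](0) P2=[0,5,5,5,3,5](0)
Move 3: P2 pit2 -> P1=[1,3,6,4,5,3](0) P2=[0,5,0,6,4,6](1)
Move 4: P1 pit4 -> P1=[1,3,6,4,0,4](1) P2=[1,6,1,6,4,6](1)
Move 5: P1 pit5 -> P1=[1,3,6,4,0,0](2) P2=[2,7,2,6,4,6](1)
Move 6: P2 pit3 -> P1=[2,4,7,4,0,0](2) P2=[2,7,2,0,5,7](2)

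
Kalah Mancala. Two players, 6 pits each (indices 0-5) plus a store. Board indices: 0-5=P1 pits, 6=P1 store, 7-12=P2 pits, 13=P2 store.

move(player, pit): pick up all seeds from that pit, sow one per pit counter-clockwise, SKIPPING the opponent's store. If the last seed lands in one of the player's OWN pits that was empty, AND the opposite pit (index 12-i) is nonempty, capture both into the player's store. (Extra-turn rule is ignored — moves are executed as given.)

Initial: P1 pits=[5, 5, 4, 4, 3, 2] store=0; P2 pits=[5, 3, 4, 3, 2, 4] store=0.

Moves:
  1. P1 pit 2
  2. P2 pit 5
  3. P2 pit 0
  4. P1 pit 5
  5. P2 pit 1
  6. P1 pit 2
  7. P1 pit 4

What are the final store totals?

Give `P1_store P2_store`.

Answer: 3 9

Derivation:
Move 1: P1 pit2 -> P1=[5,5,0,5,4,3](1) P2=[5,3,4,3,2,4](0)
Move 2: P2 pit5 -> P1=[6,6,1,5,4,3](1) P2=[5,3,4,3,2,0](1)
Move 3: P2 pit0 -> P1=[0,6,1,5,4,3](1) P2=[0,4,5,4,3,0](8)
Move 4: P1 pit5 -> P1=[0,6,1,5,4,0](2) P2=[1,5,5,4,3,0](8)
Move 5: P2 pit1 -> P1=[0,6,1,5,4,0](2) P2=[1,0,6,5,4,1](9)
Move 6: P1 pit2 -> P1=[0,6,0,6,4,0](2) P2=[1,0,6,5,4,1](9)
Move 7: P1 pit4 -> P1=[0,6,0,6,0,1](3) P2=[2,1,6,5,4,1](9)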